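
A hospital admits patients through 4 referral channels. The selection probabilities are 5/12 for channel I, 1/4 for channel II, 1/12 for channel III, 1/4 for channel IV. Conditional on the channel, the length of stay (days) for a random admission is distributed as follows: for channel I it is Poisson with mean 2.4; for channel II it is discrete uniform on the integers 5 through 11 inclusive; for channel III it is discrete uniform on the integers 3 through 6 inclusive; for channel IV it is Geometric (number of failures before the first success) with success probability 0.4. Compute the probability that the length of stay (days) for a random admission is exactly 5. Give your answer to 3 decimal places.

Conditional on each channel, P(X = 5): I: 0.0601961; II: 0.142857; III: 0.25; IV: 0.031104.
By total probability, P(X = 5) = 0.416667·0.0601961 + 0.25·0.142857 + 0.0833333·0.25 + 0.25·0.031104 = 0.0894053.

0.089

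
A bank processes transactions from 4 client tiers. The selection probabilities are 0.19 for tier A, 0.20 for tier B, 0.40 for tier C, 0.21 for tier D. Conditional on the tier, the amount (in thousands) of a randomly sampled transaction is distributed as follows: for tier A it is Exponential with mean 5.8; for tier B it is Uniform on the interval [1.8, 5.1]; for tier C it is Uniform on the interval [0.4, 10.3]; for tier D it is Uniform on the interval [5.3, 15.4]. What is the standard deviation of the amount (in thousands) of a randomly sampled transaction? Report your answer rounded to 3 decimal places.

Per component, A: μ=5.8, E[X²]=67.28; B: μ=3.45, E[X²]=12.81; C: μ=5.35, E[X²]=36.79; D: μ=10.35, E[X²]=115.623.
E[X] = 0.19·5.8 + 0.2·3.45 + 0.4·5.35 + 0.21·10.35 = 6.1055.
E[X²] = 0.19·67.28 + 0.2·12.81 + 0.4·36.79 + 0.21·115.623 = 54.3421.
Var(X) = E[X²] − (E[X])² = 54.3421 − 37.2771 = 17.065.
SD(X) = √17.065 = 4.13098.

4.131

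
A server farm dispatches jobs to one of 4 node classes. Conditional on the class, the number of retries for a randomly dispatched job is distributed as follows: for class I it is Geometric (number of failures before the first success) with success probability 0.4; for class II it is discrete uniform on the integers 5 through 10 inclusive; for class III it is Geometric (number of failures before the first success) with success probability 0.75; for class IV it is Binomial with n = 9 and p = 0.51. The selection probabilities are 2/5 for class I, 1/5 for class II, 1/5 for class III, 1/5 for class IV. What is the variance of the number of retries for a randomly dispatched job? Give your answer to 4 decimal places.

Per component, I: μ=1.5, E[X²]=6; II: μ=7.5, E[X²]=59.1667; III: μ=0.333333, E[X²]=0.555556; IV: μ=4.59, E[X²]=23.3172.
E[X] = 0.4·1.5 + 0.2·7.5 + 0.2·0.333333 + 0.2·4.59 = 3.08467.
E[X²] = 0.4·6 + 0.2·59.1667 + 0.2·0.555556 + 0.2·23.3172 = 19.0079.
Var(X) = E[X²] − (E[X])² = 19.0079 − 9.51517 = 9.49272.

9.4927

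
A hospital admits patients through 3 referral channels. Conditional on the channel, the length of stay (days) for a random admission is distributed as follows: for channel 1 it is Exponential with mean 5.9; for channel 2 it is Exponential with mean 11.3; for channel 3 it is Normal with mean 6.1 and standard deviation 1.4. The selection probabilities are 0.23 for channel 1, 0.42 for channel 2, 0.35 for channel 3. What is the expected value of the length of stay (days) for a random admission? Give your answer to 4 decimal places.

Component means — 1: 5.9; 2: 11.3; 3: 6.1.
E[X] = 0.23·5.9 + 0.42·11.3 + 0.35·6.1 = 8.238.

8.2380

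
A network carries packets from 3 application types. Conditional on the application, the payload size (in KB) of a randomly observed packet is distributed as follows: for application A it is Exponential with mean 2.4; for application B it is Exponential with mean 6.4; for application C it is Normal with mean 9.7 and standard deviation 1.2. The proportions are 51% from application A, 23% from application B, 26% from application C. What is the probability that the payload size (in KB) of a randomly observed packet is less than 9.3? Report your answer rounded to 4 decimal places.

0.7717

Conditional on each application, P(X < 9.3): A: 0.979246; B: 0.766162; C: 0.369441.
By total probability, P(X < 9.3) = 0.51·0.979246 + 0.23·0.766162 + 0.26·0.369441 = 0.771687.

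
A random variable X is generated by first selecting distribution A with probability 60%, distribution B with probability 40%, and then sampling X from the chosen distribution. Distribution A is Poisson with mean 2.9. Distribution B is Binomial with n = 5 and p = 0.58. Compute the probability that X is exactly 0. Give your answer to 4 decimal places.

0.0382

Conditional on each component, P(X = 0): A: 0.0550232; B: 0.0130691.
By total probability, P(X = 0) = 0.6·0.0550232 + 0.4·0.0130691 = 0.0382416.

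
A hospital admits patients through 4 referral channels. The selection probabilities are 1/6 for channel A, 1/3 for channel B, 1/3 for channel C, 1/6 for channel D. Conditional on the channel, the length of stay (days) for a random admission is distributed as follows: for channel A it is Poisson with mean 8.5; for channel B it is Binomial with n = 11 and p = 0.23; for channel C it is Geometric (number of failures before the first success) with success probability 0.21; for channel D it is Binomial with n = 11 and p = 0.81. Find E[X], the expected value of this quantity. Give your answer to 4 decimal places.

4.9990

Component means — A: 8.5; B: 2.53; C: 3.7619; D: 8.91.
E[X] = 0.166667·8.5 + 0.333333·2.53 + 0.333333·3.7619 + 0.166667·8.91 = 4.99897.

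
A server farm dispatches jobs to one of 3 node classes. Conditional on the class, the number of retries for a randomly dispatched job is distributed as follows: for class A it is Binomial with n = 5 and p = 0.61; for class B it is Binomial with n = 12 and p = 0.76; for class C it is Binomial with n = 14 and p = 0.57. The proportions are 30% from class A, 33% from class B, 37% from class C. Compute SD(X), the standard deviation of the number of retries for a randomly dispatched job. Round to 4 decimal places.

2.9754

Per component, A: μ=3.05, E[X²]=10.492; B: μ=9.12, E[X²]=85.3632; C: μ=7.98, E[X²]=67.1118.
E[X] = 0.3·3.05 + 0.33·9.12 + 0.37·7.98 = 6.8772.
E[X²] = 0.3·10.492 + 0.33·85.3632 + 0.37·67.1118 = 56.1488.
Var(X) = E[X²] − (E[X])² = 56.1488 − 47.2959 = 8.85294.
SD(X) = √8.85294 = 2.97539.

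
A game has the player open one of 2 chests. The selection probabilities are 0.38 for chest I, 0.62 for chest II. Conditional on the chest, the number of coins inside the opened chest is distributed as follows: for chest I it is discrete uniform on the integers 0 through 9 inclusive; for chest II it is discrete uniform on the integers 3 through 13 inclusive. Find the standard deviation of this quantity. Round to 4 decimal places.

Per component, I: μ=4.5, E[X²]=28.5; II: μ=8, E[X²]=74.
E[X] = 0.38·4.5 + 0.62·8 = 6.67.
E[X²] = 0.38·28.5 + 0.62·74 = 56.71.
Var(X) = E[X²] − (E[X])² = 56.71 − 44.4889 = 12.2211.
SD(X) = √12.2211 = 3.49587.

3.4959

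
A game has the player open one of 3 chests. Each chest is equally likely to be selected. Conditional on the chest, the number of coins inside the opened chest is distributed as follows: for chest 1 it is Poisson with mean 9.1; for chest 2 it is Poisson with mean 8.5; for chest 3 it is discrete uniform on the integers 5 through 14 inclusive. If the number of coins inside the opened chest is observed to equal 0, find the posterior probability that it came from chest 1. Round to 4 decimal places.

Likelihoods P(X=0 | ·): 1: 0.000111666; 2: 0.000203468; 3: 0.
Posterior ∝ prior × likelihood. Numerator for 1: 0.333333·0.000111666 = 3.72219e-05.
Normalizing constant: 0.333333·0.000111666 + 0.333333·0.000203468 + 0.333333·0 = 0.000105045.
P(1 | observation) = 3.72219e-05 / 0.000105045 = 0.354344.

0.3543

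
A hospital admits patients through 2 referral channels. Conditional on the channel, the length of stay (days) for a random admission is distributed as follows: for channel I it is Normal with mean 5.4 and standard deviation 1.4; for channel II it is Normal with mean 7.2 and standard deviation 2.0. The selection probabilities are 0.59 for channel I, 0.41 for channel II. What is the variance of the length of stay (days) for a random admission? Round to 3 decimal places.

3.580

Per component, I: μ=5.4, E[X²]=31.12; II: μ=7.2, E[X²]=55.84.
E[X] = 0.59·5.4 + 0.41·7.2 = 6.138.
E[X²] = 0.59·31.12 + 0.41·55.84 = 41.2552.
Var(X) = E[X²] − (E[X])² = 41.2552 − 37.675 = 3.58016.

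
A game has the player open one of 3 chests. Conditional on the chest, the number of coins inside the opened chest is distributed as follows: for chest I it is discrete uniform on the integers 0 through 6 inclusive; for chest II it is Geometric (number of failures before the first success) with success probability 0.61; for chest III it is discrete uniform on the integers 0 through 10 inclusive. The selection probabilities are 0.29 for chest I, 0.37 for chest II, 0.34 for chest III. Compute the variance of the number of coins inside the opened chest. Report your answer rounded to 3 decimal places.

8.332

Per component, I: μ=3, E[X²]=13; II: μ=0.639344, E[X²]=1.45687; III: μ=5, E[X²]=35.
E[X] = 0.29·3 + 0.37·0.639344 + 0.34·5 = 2.80656.
E[X²] = 0.29·13 + 0.37·1.45687 + 0.34·35 = 16.209.
Var(X) = E[X²] − (E[X])² = 16.209 − 7.87676 = 8.33228.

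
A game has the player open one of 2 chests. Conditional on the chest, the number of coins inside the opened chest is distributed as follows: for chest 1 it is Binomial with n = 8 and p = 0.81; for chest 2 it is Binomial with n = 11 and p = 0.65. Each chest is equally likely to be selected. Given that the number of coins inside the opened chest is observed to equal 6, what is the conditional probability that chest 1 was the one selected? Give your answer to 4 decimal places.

0.6094

Likelihoods P(X=6 | ·): 1: 0.28548; 2: 0.183005.
Posterior ∝ prior × likelihood. Numerator for 1: 0.5·0.28548 = 0.14274.
Normalizing constant: 0.5·0.28548 + 0.5·0.183005 = 0.234242.
P(1 | observation) = 0.14274 / 0.234242 = 0.609369.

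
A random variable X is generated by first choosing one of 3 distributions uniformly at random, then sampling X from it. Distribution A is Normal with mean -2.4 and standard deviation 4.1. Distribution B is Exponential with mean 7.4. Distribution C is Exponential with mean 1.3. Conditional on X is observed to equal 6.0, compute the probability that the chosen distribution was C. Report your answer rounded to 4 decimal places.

0.0956

Likelihoods f(6.0 | ·): A: 0.0119303; B: 0.0600672; C: 0.00761414.
Posterior ∝ prior × likelihood. Numerator for C: 0.333333·0.00761414 = 0.00253805.
Normalizing constant: 0.333333·0.0119303 + 0.333333·0.0600672 + 0.333333·0.00761414 = 0.0265372.
P(C | observation) = 0.00253805 / 0.0265372 = 0.095641.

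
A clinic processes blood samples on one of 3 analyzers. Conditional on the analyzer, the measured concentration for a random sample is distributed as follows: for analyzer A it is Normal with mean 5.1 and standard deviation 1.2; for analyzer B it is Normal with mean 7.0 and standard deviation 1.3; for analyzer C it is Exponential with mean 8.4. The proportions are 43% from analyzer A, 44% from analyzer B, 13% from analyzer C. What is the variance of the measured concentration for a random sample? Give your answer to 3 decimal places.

11.939

Per component, A: μ=5.1, E[X²]=27.45; B: μ=7, E[X²]=50.69; C: μ=8.4, E[X²]=141.12.
E[X] = 0.43·5.1 + 0.44·7 + 0.13·8.4 = 6.365.
E[X²] = 0.43·27.45 + 0.44·50.69 + 0.13·141.12 = 52.4527.
Var(X) = E[X²] − (E[X])² = 52.4527 − 40.5132 = 11.9395.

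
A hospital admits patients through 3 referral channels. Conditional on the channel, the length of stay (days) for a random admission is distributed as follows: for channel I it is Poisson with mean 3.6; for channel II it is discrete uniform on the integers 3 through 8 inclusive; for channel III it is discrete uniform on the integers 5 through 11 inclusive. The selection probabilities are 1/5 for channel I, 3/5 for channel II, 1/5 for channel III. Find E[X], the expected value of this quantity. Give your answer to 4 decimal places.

5.6200

Component means — I: 3.6; II: 5.5; III: 8.
E[X] = 0.2·3.6 + 0.6·5.5 + 0.2·8 = 5.62.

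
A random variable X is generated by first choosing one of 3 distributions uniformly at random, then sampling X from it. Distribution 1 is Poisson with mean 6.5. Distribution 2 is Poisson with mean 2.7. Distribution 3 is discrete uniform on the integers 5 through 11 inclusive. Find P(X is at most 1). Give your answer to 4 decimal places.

Conditional on each component, P(X ≤ 1): 1: 0.0112758; 2: 0.24866; 3: 0.
By total probability, P(X ≤ 1) = 0.333333·0.0112758 + 0.333333·0.24866 + 0.333333·0 = 0.0866454.

0.0866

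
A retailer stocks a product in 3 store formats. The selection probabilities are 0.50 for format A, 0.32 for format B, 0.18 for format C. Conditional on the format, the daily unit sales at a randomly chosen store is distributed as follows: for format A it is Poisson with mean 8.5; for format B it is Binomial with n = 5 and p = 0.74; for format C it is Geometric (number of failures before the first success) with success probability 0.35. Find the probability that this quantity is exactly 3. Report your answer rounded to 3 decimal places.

Conditional on each format, P(X = 3): A: 0.0208258; B: 0.273931; C: 0.0961188.
By total probability, P(X = 3) = 0.5·0.0208258 + 0.32·0.273931 + 0.18·0.0961188 = 0.115372.

0.115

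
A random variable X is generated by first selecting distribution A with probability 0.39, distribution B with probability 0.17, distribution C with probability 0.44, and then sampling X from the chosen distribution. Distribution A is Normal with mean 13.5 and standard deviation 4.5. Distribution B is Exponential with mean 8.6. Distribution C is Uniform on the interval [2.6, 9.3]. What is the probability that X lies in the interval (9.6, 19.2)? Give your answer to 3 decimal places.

Conditional on each component, P(9.6 < X < 19.2): A: 0.7043; B: 0.220242; C: 0.
By total probability, P(9.6 < X < 19.2) = 0.39·0.7043 + 0.17·0.220242 + 0.44·0 = 0.312118.

0.312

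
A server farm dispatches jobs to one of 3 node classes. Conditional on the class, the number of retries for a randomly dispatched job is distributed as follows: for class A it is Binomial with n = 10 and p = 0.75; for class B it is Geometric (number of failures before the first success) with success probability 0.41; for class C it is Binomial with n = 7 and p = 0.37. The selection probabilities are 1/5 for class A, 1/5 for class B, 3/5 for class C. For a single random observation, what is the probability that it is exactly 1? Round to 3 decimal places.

0.146

Conditional on each class, P(X = 1): A: 2.86102e-05; B: 0.2419; C: 0.161936.
By total probability, P(X = 1) = 0.2·2.86102e-05 + 0.2·0.2419 + 0.6·0.161936 = 0.145547.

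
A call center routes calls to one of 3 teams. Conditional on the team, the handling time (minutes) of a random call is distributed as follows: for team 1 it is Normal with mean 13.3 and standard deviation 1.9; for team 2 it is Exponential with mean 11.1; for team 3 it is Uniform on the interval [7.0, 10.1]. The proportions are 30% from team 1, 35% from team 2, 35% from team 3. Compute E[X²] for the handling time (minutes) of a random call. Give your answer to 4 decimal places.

For each component E[X²] = Var + (mean)², giving 1: 180.5; 2: 246.42; 3: 73.9033.
Overall E[X²] = 0.3·180.5 + 0.35·246.42 + 0.35·73.9033 = 166.263.

166.2632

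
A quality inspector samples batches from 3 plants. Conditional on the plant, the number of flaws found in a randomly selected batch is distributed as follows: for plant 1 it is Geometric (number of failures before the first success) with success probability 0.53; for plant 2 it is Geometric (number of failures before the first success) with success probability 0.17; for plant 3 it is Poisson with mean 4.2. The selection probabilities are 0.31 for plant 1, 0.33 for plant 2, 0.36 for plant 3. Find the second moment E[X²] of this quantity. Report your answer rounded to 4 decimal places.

For each component E[X²] = Var + (mean)², giving 1: 2.45959; 2: 52.5571; 3: 21.84.
Overall E[X²] = 0.31·2.45959 + 0.33·52.5571 + 0.36·21.84 = 25.9687.

25.9687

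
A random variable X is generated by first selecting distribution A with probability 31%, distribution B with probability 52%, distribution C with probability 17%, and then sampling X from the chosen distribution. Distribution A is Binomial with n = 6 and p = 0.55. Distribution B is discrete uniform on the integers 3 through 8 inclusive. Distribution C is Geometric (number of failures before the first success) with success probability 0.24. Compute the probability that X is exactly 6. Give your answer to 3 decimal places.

0.103

Conditional on each component, P(X = 6): A: 0.0276806; B: 0.166667; C: 0.046248.
By total probability, P(X = 6) = 0.31·0.0276806 + 0.52·0.166667 + 0.17·0.046248 = 0.10311.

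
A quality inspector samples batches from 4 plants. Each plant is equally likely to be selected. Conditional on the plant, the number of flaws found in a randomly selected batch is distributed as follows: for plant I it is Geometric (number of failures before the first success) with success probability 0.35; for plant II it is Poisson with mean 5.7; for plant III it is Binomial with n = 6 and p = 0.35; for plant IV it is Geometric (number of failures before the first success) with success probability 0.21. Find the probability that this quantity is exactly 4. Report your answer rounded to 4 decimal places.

Conditional on each plant, P(X = 4): I: 0.0624772; II: 0.147167; III: 0.0951021; IV: 0.0817952.
By total probability, P(X = 4) = 0.25·0.0624772 + 0.25·0.147167 + 0.25·0.0951021 + 0.25·0.0817952 = 0.0966353.

0.0966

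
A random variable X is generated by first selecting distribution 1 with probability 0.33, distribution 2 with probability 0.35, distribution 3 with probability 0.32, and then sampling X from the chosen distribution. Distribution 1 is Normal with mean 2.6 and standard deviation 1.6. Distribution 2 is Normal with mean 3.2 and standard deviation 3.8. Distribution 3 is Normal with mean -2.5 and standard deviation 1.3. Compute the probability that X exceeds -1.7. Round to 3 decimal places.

0.730

Conditional on each component, P(X > -1.7): 1: 0.996401; 2: 0.901383; 3: 0.26915.
By total probability, P(X > -1.7) = 0.33·0.996401 + 0.35·0.901383 + 0.32·0.26915 = 0.730424.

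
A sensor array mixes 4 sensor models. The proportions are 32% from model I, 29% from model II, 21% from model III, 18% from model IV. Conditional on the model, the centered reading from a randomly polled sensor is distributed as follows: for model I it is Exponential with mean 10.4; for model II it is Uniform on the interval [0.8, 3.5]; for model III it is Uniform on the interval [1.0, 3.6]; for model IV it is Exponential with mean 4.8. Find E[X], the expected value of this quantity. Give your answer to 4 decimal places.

Component means — I: 10.4; II: 2.15; III: 2.3; IV: 4.8.
E[X] = 0.32·10.4 + 0.29·2.15 + 0.21·2.3 + 0.18·4.8 = 5.2985.

5.2985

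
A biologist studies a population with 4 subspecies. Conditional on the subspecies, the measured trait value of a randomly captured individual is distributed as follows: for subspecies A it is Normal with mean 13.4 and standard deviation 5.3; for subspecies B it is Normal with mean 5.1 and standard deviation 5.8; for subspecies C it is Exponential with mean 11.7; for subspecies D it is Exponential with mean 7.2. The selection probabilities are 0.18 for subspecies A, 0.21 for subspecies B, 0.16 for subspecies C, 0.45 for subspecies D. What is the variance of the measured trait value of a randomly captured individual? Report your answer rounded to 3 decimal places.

66.490

Per component, A: μ=13.4, E[X²]=207.65; B: μ=5.1, E[X²]=59.65; C: μ=11.7, E[X²]=273.78; D: μ=7.2, E[X²]=103.68.
E[X] = 0.18·13.4 + 0.21·5.1 + 0.16·11.7 + 0.45·7.2 = 8.595.
E[X²] = 0.18·207.65 + 0.21·59.65 + 0.16·273.78 + 0.45·103.68 = 140.364.
Var(X) = E[X²] − (E[X])² = 140.364 − 73.874 = 66.4903.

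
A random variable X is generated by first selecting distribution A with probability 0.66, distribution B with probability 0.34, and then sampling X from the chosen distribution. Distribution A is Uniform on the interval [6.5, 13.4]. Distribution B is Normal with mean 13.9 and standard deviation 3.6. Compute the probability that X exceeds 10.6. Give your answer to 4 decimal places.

Conditional on each component, P(X > 10.6): A: 0.405797; B: 0.820341.
By total probability, P(X > 10.6) = 0.66·0.405797 + 0.34·0.820341 = 0.546742.

0.5467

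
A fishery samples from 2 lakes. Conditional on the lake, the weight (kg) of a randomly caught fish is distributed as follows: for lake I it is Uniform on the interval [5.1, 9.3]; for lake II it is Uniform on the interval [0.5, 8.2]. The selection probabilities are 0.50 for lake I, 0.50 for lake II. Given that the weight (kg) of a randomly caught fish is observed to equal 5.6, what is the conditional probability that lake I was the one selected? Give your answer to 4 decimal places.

Likelihoods f(5.6 | ·): I: 0.238095; II: 0.12987.
Posterior ∝ prior × likelihood. Numerator for I: 0.5·0.238095 = 0.119048.
Normalizing constant: 0.5·0.238095 + 0.5·0.12987 = 0.183983.
P(I | observation) = 0.119048 / 0.183983 = 0.647059.

0.6471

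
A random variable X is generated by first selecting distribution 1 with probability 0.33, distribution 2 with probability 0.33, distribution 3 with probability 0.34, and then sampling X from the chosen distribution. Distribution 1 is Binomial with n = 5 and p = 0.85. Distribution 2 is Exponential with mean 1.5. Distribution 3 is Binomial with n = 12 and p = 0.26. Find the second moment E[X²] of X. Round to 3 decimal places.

11.751

For each component E[X²] = Var + (mean)², giving 1: 18.7; 2: 4.5; 3: 12.0432.
Overall E[X²] = 0.33·18.7 + 0.33·4.5 + 0.34·12.0432 = 11.7507.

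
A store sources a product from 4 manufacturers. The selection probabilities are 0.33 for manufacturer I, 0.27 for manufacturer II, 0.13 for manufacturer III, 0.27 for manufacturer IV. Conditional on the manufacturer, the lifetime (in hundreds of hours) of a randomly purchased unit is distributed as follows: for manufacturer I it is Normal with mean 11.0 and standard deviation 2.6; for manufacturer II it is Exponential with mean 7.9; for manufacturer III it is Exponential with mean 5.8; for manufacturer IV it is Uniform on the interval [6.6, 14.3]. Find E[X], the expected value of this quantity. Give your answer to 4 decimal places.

Component means — I: 11; II: 7.9; III: 5.8; IV: 10.45.
E[X] = 0.33·11 + 0.27·7.9 + 0.13·5.8 + 0.27·10.45 = 9.3385.

9.3385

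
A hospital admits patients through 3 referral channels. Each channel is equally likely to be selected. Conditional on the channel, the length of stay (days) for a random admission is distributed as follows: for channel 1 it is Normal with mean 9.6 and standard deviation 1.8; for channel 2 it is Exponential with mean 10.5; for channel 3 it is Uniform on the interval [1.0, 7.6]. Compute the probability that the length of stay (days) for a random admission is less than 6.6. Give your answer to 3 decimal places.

Conditional on each channel, P(X < 6.6): 1: 0.0477904; 2: 0.466647; 3: 0.848485.
By total probability, P(X < 6.6) = 0.333333·0.0477904 + 0.333333·0.466647 + 0.333333·0.848485 = 0.454307.

0.454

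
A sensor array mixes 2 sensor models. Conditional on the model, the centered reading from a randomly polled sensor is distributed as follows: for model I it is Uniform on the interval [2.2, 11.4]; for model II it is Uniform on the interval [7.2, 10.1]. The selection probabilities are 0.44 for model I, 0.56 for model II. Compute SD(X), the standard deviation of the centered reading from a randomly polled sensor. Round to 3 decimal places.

Per component, I: μ=6.8, E[X²]=53.2933; II: μ=8.65, E[X²]=75.5233.
E[X] = 0.44·6.8 + 0.56·8.65 = 7.836.
E[X²] = 0.44·53.2933 + 0.56·75.5233 = 65.7421.
Var(X) = E[X²] − (E[X])² = 65.7421 − 61.4029 = 4.33924.
SD(X) = √4.33924 = 2.08308.

2.083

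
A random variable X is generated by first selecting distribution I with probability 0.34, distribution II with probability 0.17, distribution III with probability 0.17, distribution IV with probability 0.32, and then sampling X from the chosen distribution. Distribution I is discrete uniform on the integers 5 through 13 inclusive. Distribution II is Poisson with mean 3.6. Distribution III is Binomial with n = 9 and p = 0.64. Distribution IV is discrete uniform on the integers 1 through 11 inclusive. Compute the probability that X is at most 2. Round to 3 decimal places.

0.112

Conditional on each component, P(X ≤ 2): I: 0; II: 0.302747; III: 0.0132818; IV: 0.181818.
By total probability, P(X ≤ 2) = 0.34·0 + 0.17·0.302747 + 0.17·0.0132818 + 0.32·0.181818 = 0.111907.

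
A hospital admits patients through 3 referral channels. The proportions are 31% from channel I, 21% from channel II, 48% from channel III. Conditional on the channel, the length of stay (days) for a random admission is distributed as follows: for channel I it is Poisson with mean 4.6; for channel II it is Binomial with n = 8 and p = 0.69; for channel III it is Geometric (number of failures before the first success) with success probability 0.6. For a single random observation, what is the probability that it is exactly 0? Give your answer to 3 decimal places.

Conditional on each channel, P(X = 0): I: 0.0100518; II: 8.52891e-05; III: 0.6.
By total probability, P(X = 0) = 0.31·0.0100518 + 0.21·8.52891e-05 + 0.48·0.6 = 0.291134.

0.291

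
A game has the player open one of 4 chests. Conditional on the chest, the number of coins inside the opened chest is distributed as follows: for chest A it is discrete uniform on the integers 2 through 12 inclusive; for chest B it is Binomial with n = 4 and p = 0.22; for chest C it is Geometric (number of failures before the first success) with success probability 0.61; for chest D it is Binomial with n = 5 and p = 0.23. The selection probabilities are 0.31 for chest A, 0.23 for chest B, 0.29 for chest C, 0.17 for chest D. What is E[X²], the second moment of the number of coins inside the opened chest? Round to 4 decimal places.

For each component E[X²] = Var + (mean)², giving A: 59; B: 1.4608; C: 1.45687; D: 2.208.
Overall E[X²] = 0.31·59 + 0.23·1.4608 + 0.29·1.45687 + 0.17·2.208 = 19.4238.

19.4238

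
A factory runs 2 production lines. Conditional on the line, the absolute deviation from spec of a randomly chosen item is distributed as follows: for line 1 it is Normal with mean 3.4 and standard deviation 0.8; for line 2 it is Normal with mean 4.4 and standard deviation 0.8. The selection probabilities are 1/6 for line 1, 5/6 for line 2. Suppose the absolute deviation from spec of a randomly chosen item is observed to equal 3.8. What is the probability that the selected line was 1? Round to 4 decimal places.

Likelihoods f(3.8 | ·): 1: 0.440082; 2: 0.376422.
Posterior ∝ prior × likelihood. Numerator for 1: 0.166667·0.440082 = 0.0733469.
Normalizing constant: 0.166667·0.440082 + 0.833333·0.376422 = 0.387032.
P(1 | observation) = 0.0733469 / 0.387032 = 0.189511.

0.1895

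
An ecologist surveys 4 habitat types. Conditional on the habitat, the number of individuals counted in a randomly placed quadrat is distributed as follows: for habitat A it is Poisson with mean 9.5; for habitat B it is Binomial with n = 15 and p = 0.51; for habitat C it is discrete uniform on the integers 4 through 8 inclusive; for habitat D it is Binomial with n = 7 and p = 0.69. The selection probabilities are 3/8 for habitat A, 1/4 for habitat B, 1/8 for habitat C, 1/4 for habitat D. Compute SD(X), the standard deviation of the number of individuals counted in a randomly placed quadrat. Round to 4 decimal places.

Per component, A: μ=9.5, E[X²]=99.75; B: μ=7.65, E[X²]=62.271; C: μ=6, E[X²]=38; D: μ=4.83, E[X²]=24.8262.
E[X] = 0.375·9.5 + 0.25·7.65 + 0.125·6 + 0.25·4.83 = 7.4325.
E[X²] = 0.375·99.75 + 0.25·62.271 + 0.125·38 + 0.25·24.8262 = 63.9306.
Var(X) = E[X²] − (E[X])² = 63.9306 − 55.2421 = 8.68849.
SD(X) = √8.68849 = 2.94763.

2.9476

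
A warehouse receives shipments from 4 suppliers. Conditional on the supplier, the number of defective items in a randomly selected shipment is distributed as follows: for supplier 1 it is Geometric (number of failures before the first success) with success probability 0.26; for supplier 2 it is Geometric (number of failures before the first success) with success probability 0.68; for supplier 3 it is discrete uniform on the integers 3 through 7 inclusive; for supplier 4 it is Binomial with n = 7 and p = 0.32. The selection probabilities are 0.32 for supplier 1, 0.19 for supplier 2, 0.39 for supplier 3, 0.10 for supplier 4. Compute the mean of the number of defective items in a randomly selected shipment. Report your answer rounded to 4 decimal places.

Component means — 1: 2.84615; 2: 0.470588; 3: 5; 4: 2.24.
E[X] = 0.32·2.84615 + 0.19·0.470588 + 0.39·5 + 0.1·2.24 = 3.17418.

3.1742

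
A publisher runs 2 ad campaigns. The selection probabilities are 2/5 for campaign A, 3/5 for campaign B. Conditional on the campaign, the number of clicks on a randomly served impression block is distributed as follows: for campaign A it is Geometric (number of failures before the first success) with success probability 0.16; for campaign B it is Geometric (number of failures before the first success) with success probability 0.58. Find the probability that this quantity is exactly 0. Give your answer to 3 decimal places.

0.412

Conditional on each campaign, P(X = 0): A: 0.16; B: 0.58.
By total probability, P(X = 0) = 0.4·0.16 + 0.6·0.58 = 0.412.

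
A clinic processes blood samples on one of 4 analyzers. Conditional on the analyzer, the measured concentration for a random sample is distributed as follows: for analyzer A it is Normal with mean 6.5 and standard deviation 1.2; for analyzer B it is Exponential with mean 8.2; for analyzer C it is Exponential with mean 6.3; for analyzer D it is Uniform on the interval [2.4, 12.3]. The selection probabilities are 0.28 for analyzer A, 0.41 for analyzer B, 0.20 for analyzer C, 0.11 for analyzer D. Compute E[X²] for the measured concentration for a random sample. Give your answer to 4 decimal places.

90.0869

For each component E[X²] = Var + (mean)², giving A: 43.69; B: 134.48; C: 79.38; D: 62.19.
Overall E[X²] = 0.28·43.69 + 0.41·134.48 + 0.2·79.38 + 0.11·62.19 = 90.0869.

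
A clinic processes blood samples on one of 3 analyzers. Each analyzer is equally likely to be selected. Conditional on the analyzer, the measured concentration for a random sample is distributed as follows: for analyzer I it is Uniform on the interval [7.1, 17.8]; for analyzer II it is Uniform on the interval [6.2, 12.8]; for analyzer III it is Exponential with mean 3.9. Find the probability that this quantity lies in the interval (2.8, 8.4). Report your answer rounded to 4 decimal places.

Conditional on each analyzer, P(2.8 < X < 8.4): I: 0.121495; II: 0.333333; III: 0.371715.
By total probability, P(2.8 < X < 8.4) = 0.333333·0.121495 + 0.333333·0.333333 + 0.333333·0.371715 = 0.275514.

0.2755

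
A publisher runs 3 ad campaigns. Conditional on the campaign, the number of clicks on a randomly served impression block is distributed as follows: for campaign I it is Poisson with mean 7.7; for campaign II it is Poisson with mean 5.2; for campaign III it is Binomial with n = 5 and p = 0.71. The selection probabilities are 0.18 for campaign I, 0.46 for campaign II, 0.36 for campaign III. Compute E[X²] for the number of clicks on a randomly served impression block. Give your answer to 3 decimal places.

31.796

For each component E[X²] = Var + (mean)², giving I: 66.99; II: 32.24; III: 13.632.
Overall E[X²] = 0.18·66.99 + 0.46·32.24 + 0.36·13.632 = 31.7961.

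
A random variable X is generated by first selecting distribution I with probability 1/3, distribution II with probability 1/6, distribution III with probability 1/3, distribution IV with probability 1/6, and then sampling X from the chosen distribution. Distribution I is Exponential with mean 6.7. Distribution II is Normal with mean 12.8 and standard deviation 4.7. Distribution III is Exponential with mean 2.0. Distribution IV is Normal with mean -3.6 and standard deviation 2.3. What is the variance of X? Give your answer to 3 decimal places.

46.969

Per component, I: μ=6.7, E[X²]=89.78; II: μ=12.8, E[X²]=185.93; III: μ=2, E[X²]=8; IV: μ=-3.6, E[X²]=18.25.
E[X] = 0.333333·6.7 + 0.166667·12.8 + 0.333333·2 + 0.166667·-3.6 = 4.43333.
E[X²] = 0.333333·89.78 + 0.166667·185.93 + 0.333333·8 + 0.166667·18.25 = 66.6233.
Var(X) = E[X²] − (E[X])² = 66.6233 − 19.6544 = 46.9689.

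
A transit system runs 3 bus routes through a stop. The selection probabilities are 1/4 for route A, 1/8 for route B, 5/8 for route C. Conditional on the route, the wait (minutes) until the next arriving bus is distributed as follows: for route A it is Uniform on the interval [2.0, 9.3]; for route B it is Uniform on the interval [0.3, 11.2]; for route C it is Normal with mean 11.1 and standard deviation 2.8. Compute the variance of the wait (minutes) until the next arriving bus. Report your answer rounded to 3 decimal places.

Per component, A: μ=5.65, E[X²]=36.3633; B: μ=5.75, E[X²]=42.9633; C: μ=11.1, E[X²]=131.05.
E[X] = 0.25·5.65 + 0.125·5.75 + 0.625·11.1 = 9.06875.
E[X²] = 0.25·36.3633 + 0.125·42.9633 + 0.625·131.05 = 96.3675.
Var(X) = E[X²] − (E[X])² = 96.3675 − 82.2422 = 14.1253.

14.125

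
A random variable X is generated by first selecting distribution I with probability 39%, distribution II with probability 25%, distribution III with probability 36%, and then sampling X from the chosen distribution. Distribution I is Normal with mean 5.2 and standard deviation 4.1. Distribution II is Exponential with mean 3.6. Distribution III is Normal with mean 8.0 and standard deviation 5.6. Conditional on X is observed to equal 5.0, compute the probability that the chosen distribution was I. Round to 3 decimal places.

0.489

Likelihoods f(5.0 | ·): I: 0.0971873; II: 0.0692645; III: 0.0617167.
Posterior ∝ prior × likelihood. Numerator for I: 0.39·0.0971873 = 0.037903.
Normalizing constant: 0.39·0.0971873 + 0.25·0.0692645 + 0.36·0.0617167 = 0.0774372.
P(I | observation) = 0.037903 / 0.0774372 = 0.489468.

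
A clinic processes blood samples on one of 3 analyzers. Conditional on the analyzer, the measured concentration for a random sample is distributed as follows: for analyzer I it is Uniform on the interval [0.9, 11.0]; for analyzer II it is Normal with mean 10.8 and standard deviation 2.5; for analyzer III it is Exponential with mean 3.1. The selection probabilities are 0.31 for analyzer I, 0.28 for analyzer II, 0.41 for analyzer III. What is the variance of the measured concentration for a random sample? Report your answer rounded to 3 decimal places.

18.206

Per component, I: μ=5.95, E[X²]=43.9033; II: μ=10.8, E[X²]=122.89; III: μ=3.1, E[X²]=19.22.
E[X] = 0.31·5.95 + 0.28·10.8 + 0.41·3.1 = 6.1395.
E[X²] = 0.31·43.9033 + 0.28·122.89 + 0.41·19.22 = 55.8994.
Var(X) = E[X²] − (E[X])² = 55.8994 − 37.6935 = 18.206.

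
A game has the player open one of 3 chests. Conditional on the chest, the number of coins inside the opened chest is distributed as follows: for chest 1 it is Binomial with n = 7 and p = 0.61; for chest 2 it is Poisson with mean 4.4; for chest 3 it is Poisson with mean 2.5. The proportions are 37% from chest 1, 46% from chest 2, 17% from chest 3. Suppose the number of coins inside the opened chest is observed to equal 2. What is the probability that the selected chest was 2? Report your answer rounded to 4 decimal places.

Likelihoods P(X=2 | ·): 1: 0.0705021; 2: 0.118845; 3: 0.256516.
Posterior ∝ prior × likelihood. Numerator for 2: 0.46·0.118845 = 0.0546685.
Normalizing constant: 0.37·0.0705021 + 0.46·0.118845 + 0.17·0.256516 = 0.124362.
P(2 | observation) = 0.0546685 / 0.124362 = 0.439592.

0.4396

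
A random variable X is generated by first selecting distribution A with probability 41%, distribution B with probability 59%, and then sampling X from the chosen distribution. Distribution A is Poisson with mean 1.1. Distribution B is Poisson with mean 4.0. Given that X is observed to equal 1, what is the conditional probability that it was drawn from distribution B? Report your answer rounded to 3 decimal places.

Likelihoods P(X=1 | ·): A: 0.366158; B: 0.0732626.
Posterior ∝ prior × likelihood. Numerator for B: 0.59·0.0732626 = 0.0432249.
Normalizing constant: 0.41·0.366158 + 0.59·0.0732626 = 0.19335.
P(B | observation) = 0.0432249 / 0.19335 = 0.223558.

0.224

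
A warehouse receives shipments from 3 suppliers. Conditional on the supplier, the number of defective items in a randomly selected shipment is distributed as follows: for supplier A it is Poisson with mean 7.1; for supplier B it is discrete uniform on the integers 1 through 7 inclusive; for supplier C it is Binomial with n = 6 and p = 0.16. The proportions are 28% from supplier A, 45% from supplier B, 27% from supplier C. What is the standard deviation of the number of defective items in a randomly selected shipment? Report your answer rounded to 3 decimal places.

Per component, A: μ=7.1, E[X²]=57.51; B: μ=4, E[X²]=20; C: μ=0.96, E[X²]=1.728.
E[X] = 0.28·7.1 + 0.45·4 + 0.27·0.96 = 4.0472.
E[X²] = 0.28·57.51 + 0.45·20 + 0.27·1.728 = 25.5694.
Var(X) = E[X²] − (E[X])² = 25.5694 − 16.3798 = 9.18953.
SD(X) = √9.18953 = 3.03142.

3.031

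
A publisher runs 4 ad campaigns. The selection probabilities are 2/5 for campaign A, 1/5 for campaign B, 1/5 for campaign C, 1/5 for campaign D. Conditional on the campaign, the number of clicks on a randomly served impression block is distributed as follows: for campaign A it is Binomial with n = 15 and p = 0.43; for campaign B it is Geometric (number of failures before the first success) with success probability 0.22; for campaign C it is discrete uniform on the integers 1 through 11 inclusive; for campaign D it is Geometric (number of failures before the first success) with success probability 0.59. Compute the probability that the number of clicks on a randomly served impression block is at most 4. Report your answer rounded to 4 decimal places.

0.4745

Conditional on each campaign, P(X ≤ 4): A: 0.154552; B: 0.711283; C: 0.363636; D: 0.988414.
By total probability, P(X ≤ 4) = 0.4·0.154552 + 0.2·0.711283 + 0.2·0.363636 + 0.2·0.988414 = 0.474487.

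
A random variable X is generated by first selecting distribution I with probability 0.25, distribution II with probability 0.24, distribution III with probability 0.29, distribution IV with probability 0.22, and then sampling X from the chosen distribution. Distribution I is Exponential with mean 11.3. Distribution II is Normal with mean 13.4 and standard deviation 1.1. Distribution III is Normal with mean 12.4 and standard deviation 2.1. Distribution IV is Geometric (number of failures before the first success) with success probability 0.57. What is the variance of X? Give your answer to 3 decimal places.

Per component, I: μ=11.3, E[X²]=255.38; II: μ=13.4, E[X²]=180.77; III: μ=12.4, E[X²]=158.17; IV: μ=0.754386, E[X²]=1.89258.
E[X] = 0.25·11.3 + 0.24·13.4 + 0.29·12.4 + 0.22·0.754386 = 9.80296.
E[X²] = 0.25·255.38 + 0.24·180.77 + 0.29·158.17 + 0.22·1.89258 = 153.515.
Var(X) = E[X²] − (E[X])² = 153.515 − 96.0981 = 57.4173.

57.417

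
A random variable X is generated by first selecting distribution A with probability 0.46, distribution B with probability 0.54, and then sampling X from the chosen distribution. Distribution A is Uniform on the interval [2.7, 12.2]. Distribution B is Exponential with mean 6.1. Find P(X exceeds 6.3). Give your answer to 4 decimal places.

0.4779

Conditional on each component, P(X > 6.3): A: 0.621053; B: 0.356013.
By total probability, P(X > 6.3) = 0.46·0.621053 + 0.54·0.356013 = 0.477931.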